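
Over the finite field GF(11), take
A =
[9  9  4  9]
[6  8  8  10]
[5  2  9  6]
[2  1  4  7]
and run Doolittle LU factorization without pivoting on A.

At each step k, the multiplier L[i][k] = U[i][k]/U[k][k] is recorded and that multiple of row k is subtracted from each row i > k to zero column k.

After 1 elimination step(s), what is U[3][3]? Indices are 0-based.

U[3][3] = 5

Step 1: pivot at (0,0) is 9.
  row1 ← row1 − (8)·row0  ⇒  L[1][0]=8, U row1=(0, 2, 9, 4)
  row2 ← row2 − (3)·row0  ⇒  L[2][0]=3, U row2=(0, 8, 8, 1)
  row3 ← row3 − (10)·row0  ⇒  L[3][0]=10, U row3=(0, 10, 8, 5)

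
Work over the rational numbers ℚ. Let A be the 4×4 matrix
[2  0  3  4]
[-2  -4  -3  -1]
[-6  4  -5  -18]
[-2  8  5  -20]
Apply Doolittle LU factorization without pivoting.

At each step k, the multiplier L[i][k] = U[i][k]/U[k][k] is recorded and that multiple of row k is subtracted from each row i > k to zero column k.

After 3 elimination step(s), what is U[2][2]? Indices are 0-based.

k=0: U[0][0]=2
  eliminate (1,0): mult=-1, new row 1: (0, -4, 0, 3); set L[1][0]=-1
  eliminate (2,0): mult=-3, new row 2: (0, 4, 4, -6); set L[2][0]=-3
  eliminate (3,0): mult=-1, new row 3: (0, 8, 8, -16); set L[3][0]=-1
k=1: U[1][1]=-4
  eliminate (2,1): mult=-1, new row 2: (0, 0, 4, -3); set L[2][1]=-1
  eliminate (3,1): mult=-2, new row 3: (0, 0, 8, -10); set L[3][1]=-2
k=2: U[2][2]=4
  eliminate (3,2): mult=2, new row 3: (0, 0, 0, -4); set L[3][2]=2

U[2][2] = 4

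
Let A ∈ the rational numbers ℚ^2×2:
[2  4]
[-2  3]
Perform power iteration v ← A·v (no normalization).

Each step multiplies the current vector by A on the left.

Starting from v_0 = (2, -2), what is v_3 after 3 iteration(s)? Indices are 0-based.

v_3 = (-184, 30)

v_0 = (2, -2).
v_1 = A·v_0 = (-4, -10).
v_2 = A·v_1 = (-48, -22).
v_3 = A·v_2 = (-184, 30).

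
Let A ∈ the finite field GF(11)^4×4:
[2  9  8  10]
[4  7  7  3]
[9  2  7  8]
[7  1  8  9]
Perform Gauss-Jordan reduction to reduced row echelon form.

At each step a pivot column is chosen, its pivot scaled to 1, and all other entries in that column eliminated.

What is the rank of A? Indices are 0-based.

rank = 4

pivot(0,0)=2: scale R0 → (1, 10, 4, 5)
  clear (1,0): R1 −= (4)R0 → (0, 0, 2, 5)
  clear (2,0): R2 −= (9)R0 → (0, 0, 4, 7)
  clear (3,0): R3 −= (7)R0 → (0, 8, 2, 7)
pivot(1,1): swap R1↔R3
pivot(1,1)=8: scale R1 → (0, 1, 3, 5)
  clear (0,1): R0 −= (10)R1 → (1, 0, 7, 10)
pivot(2,2)=4: scale R2 → (0, 0, 1, 10)
  clear (0,2): R0 −= (7)R2 → (1, 0, 0, 6)
  clear (1,2): R1 −= (3)R2 → (0, 1, 0, 8)
  clear (3,2): R3 −= (2)R2 → (0, 0, 0, 7)
pivot(3,3)=7: scale R3 → (0, 0, 0, 1)
  clear (0,3): R0 −= (6)R3 → (1, 0, 0, 0)
  clear (1,3): R1 −= (8)R3 → (0, 1, 0, 0)
  clear (2,3): R2 −= (10)R3 → (0, 0, 1, 0)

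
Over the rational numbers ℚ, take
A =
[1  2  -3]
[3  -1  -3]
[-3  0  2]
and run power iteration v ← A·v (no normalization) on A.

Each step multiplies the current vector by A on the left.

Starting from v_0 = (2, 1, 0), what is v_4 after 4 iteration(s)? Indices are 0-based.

v_0 = (2, 1, 0).
v_1 = A·v_0 = (4, 5, -6).
v_2 = A·v_1 = (32, 25, -24).
v_3 = A·v_2 = (154, 143, -144).
v_4 = A·v_3 = (872, 751, -750).

v_4 = (872, 751, -750)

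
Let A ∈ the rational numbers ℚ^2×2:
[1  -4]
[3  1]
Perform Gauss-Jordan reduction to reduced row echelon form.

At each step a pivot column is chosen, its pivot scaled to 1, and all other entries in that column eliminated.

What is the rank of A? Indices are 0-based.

rank = 2

pivot(0,0)=1: scale R0 → (1, -4)
  clear (1,0): R1 −= (3)R0 → (0, 13)
pivot(1,1)=13: scale R1 → (0, 1)
  clear (0,1): R0 −= (-4)R1 → (1, 0)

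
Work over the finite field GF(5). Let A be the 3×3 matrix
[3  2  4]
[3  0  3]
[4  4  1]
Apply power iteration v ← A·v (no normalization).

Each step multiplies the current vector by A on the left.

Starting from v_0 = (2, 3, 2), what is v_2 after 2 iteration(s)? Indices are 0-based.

v_2 = (2, 1, 0)

v_0 = (2, 3, 2).
v_1 = A·v_0 = (0, 2, 2).
v_2 = A·v_1 = (2, 1, 0).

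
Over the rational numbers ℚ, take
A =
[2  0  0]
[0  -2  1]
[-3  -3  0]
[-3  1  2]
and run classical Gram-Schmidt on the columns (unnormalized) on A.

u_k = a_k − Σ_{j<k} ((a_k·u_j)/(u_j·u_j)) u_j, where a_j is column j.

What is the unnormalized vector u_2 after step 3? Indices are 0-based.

u_2 = (21/34, 43/34, -9/17, 16/17)

Step 1: u_0 = a_0 = (2, 0, -3, -3).
Step 2: u_1 = a_1 − (3/11)·u_0 = (-6/11, -2, -24/11, 20/11).
Step 3: u_2 = a_2 − (-3/11)·u_0 − (9/68)·u_1 = (21/34, 43/34, -9/17, 16/17).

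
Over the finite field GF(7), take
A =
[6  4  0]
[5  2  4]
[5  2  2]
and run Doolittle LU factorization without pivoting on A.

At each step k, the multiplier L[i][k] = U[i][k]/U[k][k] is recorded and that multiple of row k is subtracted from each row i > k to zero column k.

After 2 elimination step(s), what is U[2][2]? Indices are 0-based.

U[2][2] = 5

k=0: U[0][0]=6
  eliminate (1,0): mult=2, new row 1: (0, 1, 4); set L[1][0]=2
  eliminate (2,0): mult=2, new row 2: (0, 1, 2); set L[2][0]=2
k=1: U[1][1]=1
  eliminate (2,1): mult=1, new row 2: (0, 0, 5); set L[2][1]=1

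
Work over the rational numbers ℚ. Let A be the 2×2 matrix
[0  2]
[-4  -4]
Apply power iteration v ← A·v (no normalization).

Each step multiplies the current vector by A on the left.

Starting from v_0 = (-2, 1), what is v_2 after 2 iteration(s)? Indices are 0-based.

v_2 = (8, -24)

v_0 = (-2, 1).
v_1 = A·v_0 = (2, 4).
v_2 = A·v_1 = (8, -24).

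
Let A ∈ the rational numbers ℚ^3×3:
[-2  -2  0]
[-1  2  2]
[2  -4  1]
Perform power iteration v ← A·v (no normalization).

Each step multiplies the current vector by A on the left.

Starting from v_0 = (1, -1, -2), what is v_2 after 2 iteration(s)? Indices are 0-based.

v_0 = (1, -1, -2).
v_1 = A·v_0 = (0, -7, 4).
v_2 = A·v_1 = (14, -6, 32).

v_2 = (14, -6, 32)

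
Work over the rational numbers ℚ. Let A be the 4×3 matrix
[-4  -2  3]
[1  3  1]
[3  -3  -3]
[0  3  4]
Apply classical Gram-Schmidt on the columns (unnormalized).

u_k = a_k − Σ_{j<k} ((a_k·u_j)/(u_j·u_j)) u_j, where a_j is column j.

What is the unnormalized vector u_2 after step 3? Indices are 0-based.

u_2 = (399/401, -33/401, 543/401, 842/401)

Step 1: u_0 = a_0 = (-4, 1, 3, 0).
Step 2: u_1 = a_1 − (1/13)·u_0 = (-22/13, 38/13, -42/13, 3).
Step 3: u_2 = a_2 − (-10/13)·u_0 − (254/401)·u_1 = (399/401, -33/401, 543/401, 842/401).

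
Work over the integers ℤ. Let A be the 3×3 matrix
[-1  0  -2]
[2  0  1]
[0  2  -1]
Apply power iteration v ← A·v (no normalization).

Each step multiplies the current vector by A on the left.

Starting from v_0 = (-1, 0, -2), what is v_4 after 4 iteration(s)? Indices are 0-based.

v_0 = (-1, 0, -2).
v_1 = A·v_0 = (5, -4, 2).
v_2 = A·v_1 = (-9, 12, -10).
v_3 = A·v_2 = (29, -28, 34).
v_4 = A·v_3 = (-97, 92, -90).

v_4 = (-97, 92, -90)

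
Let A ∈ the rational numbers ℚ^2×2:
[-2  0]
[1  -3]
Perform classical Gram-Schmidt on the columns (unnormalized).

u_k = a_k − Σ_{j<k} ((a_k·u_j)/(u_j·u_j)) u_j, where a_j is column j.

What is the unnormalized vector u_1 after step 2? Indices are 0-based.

u_1 = (-6/5, -12/5)

Step 1: u_0 = a_0 = (-2, 1).
Step 2: u_1 = a_1 − (-3/5)·u_0 = (-6/5, -12/5).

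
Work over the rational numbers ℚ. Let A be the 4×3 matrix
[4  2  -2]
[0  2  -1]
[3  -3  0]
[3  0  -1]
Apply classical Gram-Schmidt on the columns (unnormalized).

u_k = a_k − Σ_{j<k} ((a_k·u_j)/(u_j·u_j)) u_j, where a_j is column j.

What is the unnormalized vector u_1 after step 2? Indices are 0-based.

Step 1: u_0 = a_0 = (4, 0, 3, 3).
Step 2: u_1 = a_1 − (-1/34)·u_0 = (36/17, 2, -99/34, 3/34).

u_1 = (36/17, 2, -99/34, 3/34)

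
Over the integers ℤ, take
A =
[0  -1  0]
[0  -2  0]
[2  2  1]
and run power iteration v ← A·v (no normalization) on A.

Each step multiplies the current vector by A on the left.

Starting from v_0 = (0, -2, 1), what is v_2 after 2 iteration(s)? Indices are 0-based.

v_0 = (0, -2, 1).
v_1 = A·v_0 = (2, 4, -3).
v_2 = A·v_1 = (-4, -8, 9).

v_2 = (-4, -8, 9)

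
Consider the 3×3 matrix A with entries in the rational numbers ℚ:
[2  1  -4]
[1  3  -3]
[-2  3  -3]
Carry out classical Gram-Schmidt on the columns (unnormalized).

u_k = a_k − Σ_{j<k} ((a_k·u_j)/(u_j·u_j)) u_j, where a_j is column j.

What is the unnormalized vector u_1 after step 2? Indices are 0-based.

Step 1: u_0 = a_0 = (2, 1, -2).
Step 2: u_1 = a_1 − (-1/9)·u_0 = (11/9, 28/9, 25/9).

u_1 = (11/9, 28/9, 25/9)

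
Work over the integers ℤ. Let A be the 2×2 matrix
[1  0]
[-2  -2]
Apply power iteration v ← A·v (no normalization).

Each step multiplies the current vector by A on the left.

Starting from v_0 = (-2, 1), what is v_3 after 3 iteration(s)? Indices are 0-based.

v_3 = (-2, 4)

v_0 = (-2, 1).
v_1 = A·v_0 = (-2, 2).
v_2 = A·v_1 = (-2, 0).
v_3 = A·v_2 = (-2, 4).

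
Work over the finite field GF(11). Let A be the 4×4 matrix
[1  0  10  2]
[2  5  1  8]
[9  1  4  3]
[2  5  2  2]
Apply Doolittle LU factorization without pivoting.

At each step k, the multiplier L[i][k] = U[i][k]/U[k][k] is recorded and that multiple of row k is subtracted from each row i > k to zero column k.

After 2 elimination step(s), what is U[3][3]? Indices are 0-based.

[col 0] pivot 1
  R1 -= 2*R0 → (0, 5, 3, 4)  (L[1][0] := 2)
  R2 -= 9*R0 → (0, 1, 2, 7)  (L[2][0] := 9)
  R3 -= 2*R0 → (0, 5, 4, 9)  (L[3][0] := 2)
[col 1] pivot 5
  R2 -= 9*R1 → (0, 0, 8, 4)  (L[2][1] := 9)
  R3 -= 1*R1 → (0, 0, 1, 5)  (L[3][1] := 1)

U[3][3] = 5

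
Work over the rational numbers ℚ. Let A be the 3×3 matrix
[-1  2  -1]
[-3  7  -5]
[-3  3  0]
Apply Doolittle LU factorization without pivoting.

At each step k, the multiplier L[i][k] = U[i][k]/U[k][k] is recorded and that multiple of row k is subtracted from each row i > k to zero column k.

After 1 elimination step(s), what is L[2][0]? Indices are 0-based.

Step 1: pivot at (0,0) is -1.
  row1 ← row1 − (3)·row0  ⇒  L[1][0]=3, U row1=(0, 1, -2)
  row2 ← row2 − (3)·row0  ⇒  L[2][0]=3, U row2=(0, -3, 3)

L[2][0] = 3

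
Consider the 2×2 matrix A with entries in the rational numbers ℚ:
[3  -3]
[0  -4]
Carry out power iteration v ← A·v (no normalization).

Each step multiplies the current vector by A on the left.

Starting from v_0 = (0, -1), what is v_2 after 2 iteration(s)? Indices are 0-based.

v_2 = (-3, -16)

v_0 = (0, -1).
v_1 = A·v_0 = (3, 4).
v_2 = A·v_1 = (-3, -16).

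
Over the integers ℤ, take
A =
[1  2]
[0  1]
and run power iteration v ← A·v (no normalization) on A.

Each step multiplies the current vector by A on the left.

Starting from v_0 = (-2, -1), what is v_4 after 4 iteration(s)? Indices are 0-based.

v_0 = (-2, -1).
v_1 = A·v_0 = (-4, -1).
v_2 = A·v_1 = (-6, -1).
v_3 = A·v_2 = (-8, -1).
v_4 = A·v_3 = (-10, -1).

v_4 = (-10, -1)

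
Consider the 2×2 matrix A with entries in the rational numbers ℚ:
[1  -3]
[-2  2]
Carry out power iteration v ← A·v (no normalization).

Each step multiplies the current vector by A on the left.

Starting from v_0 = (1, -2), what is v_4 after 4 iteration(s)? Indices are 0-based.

v_4 = (409, -410)

v_0 = (1, -2).
v_1 = A·v_0 = (7, -6).
v_2 = A·v_1 = (25, -26).
v_3 = A·v_2 = (103, -102).
v_4 = A·v_3 = (409, -410).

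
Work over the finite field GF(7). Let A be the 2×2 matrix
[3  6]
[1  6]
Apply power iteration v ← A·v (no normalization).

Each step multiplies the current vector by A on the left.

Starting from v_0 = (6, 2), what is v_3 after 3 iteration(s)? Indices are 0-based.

v_0 = (6, 2).
v_1 = A·v_0 = (2, 4).
v_2 = A·v_1 = (2, 5).
v_3 = A·v_2 = (1, 4).

v_3 = (1, 4)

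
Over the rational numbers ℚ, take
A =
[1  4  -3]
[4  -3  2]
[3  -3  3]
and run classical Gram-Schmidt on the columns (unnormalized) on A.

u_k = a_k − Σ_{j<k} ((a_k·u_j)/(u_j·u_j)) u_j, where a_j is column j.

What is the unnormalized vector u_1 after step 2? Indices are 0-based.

u_1 = (121/26, -5/13, -27/26)

Step 1: u_0 = a_0 = (1, 4, 3).
Step 2: u_1 = a_1 − (-17/26)·u_0 = (121/26, -5/13, -27/26).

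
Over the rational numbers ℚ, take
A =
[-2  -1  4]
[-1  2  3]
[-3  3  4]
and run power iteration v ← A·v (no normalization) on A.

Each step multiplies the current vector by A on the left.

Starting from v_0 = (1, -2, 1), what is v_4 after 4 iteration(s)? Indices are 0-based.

v_0 = (1, -2, 1).
v_1 = A·v_0 = (4, -2, -5).
v_2 = A·v_1 = (-26, -23, -38).
v_3 = A·v_2 = (-77, -134, -143).
v_4 = A·v_3 = (-284, -620, -743).

v_4 = (-284, -620, -743)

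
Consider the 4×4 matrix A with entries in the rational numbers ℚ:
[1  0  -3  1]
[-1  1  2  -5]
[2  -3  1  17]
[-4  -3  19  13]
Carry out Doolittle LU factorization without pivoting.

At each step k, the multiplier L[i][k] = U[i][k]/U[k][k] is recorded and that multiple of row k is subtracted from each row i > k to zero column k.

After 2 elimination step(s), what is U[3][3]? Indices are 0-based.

[col 0] pivot 1
  R1 -= -1*R0 → (0, 1, -1, -4)  (L[1][0] := -1)
  R2 -= 2*R0 → (0, -3, 7, 15)  (L[2][0] := 2)
  R3 -= -4*R0 → (0, -3, 7, 17)  (L[3][0] := -4)
[col 1] pivot 1
  R2 -= -3*R1 → (0, 0, 4, 3)  (L[2][1] := -3)
  R3 -= -3*R1 → (0, 0, 4, 5)  (L[3][1] := -3)

U[3][3] = 5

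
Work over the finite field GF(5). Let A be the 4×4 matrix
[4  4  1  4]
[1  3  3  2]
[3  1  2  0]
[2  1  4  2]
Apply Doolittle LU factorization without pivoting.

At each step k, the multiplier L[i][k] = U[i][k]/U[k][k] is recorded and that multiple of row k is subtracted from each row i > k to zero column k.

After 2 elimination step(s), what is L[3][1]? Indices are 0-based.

Step 1: pivot at (0,0) is 4.
  row1 ← row1 − (4)·row0  ⇒  L[1][0]=4, U row1=(0, 2, 4, 1)
  row2 ← row2 − (2)·row0  ⇒  L[2][0]=2, U row2=(0, 3, 0, 2)
  row3 ← row3 − (3)·row0  ⇒  L[3][0]=3, U row3=(0, 4, 1, 0)
Step 2: pivot at (1,1) is 2.
  row2 ← row2 − (4)·row1  ⇒  L[2][1]=4, U row2=(0, 0, 4, 3)
  row3 ← row3 − (2)·row1  ⇒  L[3][1]=2, U row3=(0, 0, 3, 3)

L[3][1] = 2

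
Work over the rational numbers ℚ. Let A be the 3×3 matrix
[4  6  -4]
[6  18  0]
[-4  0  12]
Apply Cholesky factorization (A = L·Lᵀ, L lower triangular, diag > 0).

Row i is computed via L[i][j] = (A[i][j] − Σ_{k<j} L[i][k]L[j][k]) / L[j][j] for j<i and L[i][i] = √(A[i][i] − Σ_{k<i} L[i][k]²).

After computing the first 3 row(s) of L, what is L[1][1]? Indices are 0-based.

Step 1: L[0][0] = √(4) = 2.
  L[1][0] = (6) / L[0][0] = 3.
Step 2: L[1][1] = √(9) = 3.
  L[2][0] = (-4) / L[0][0] = -2.
  L[2][1] = (6) / L[1][1] = 2.
Step 3: L[2][2] = √(4) = 2.

L[1][1] = 3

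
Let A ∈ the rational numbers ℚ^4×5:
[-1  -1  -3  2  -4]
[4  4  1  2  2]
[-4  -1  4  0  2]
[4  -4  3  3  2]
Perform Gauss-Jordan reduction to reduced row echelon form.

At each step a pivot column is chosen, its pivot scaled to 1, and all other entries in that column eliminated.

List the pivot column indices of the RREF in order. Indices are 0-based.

pivot columns: 0, 1, 2, 3

pivot(0,0)=-1: scale R0 → (1, 1, 3, -2, 4)
  clear (1,0): R1 −= (4)R0 → (0, 0, -11, 10, -14)
  clear (2,0): R2 −= (-4)R0 → (0, 3, 16, -8, 18)
  clear (3,0): R3 −= (4)R0 → (0, -8, -9, 11, -14)
pivot(1,1): swap R1↔R2
pivot(1,1)=3: scale R1 → (0, 1, 16/3, -8/3, 6)
  clear (0,1): R0 −= (1)R1 → (1, 0, -7/3, 2/3, -2)
  clear (3,1): R3 −= (-8)R1 → (0, 0, 101/3, -31/3, 34)
pivot(2,2)=-11: scale R2 → (0, 0, 1, -10/11, 14/11)
  clear (0,2): R0 −= (-7/3)R2 → (1, 0, 0, -16/11, 32/33)
  clear (1,2): R1 −= (16/3)R2 → (0, 1, 0, 24/11, -26/33)
  clear (3,2): R3 −= (101/3)R2 → (0, 0, 0, 223/11, -292/33)
pivot(3,3)=223/11: scale R3 → (0, 0, 0, 1, -292/669)
  clear (0,3): R0 −= (-16/11)R3 → (1, 0, 0, 0, 224/669)
  clear (1,3): R1 −= (24/11)R3 → (0, 1, 0, 0, 110/669)
  clear (2,3): R2 −= (-10/11)R3 → (0, 0, 1, 0, 586/669)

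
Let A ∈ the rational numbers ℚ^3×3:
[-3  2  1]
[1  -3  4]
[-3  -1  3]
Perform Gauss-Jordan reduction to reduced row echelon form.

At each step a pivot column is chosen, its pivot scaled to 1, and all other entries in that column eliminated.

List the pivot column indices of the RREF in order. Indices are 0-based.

pivot columns: 0, 1, 2

step 1: normalize row 0 (÷-3) = (1, -2/3, -1/3)
  row 1: subtract 1×row0 = (0, -7/3, 13/3)
  row 2: subtract -3×row0 = (0, -3, 2)
step 2: normalize row 1 (÷-7/3) = (0, 1, -13/7)
  row 0: subtract -2/3×row1 = (1, 0, -11/7)
  row 2: subtract -3×row1 = (0, 0, -25/7)
step 3: normalize row 2 (÷-25/7) = (0, 0, 1)
  row 0: subtract -11/7×row2 = (1, 0, 0)
  row 1: subtract -13/7×row2 = (0, 1, 0)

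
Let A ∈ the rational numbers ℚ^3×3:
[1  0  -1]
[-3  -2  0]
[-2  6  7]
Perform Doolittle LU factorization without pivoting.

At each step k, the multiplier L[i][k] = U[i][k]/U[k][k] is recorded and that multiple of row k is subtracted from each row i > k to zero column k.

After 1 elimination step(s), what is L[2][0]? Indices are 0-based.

L[2][0] = -2

[col 0] pivot 1
  R1 -= -3*R0 → (0, -2, -3)  (L[1][0] := -3)
  R2 -= -2*R0 → (0, 6, 5)  (L[2][0] := -2)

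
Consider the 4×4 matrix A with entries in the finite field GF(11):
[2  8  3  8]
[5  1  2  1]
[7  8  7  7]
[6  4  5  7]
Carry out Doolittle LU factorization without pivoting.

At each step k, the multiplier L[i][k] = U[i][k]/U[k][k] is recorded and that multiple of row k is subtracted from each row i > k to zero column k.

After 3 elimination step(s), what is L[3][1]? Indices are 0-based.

L[3][1] = 8

[col 0] pivot 2
  R1 -= 8*R0 → (0, 3, 0, 3)  (L[1][0] := 8)
  R2 -= 9*R0 → (0, 2, 2, 1)  (L[2][0] := 9)
  R3 -= 3*R0 → (0, 2, 7, 5)  (L[3][0] := 3)
[col 1] pivot 3
  R2 -= 8*R1 → (0, 0, 2, 10)  (L[2][1] := 8)
  R3 -= 8*R1 → (0, 0, 7, 3)  (L[3][1] := 8)
[col 2] pivot 2
  R3 -= 9*R2 → (0, 0, 0, 1)  (L[3][2] := 9)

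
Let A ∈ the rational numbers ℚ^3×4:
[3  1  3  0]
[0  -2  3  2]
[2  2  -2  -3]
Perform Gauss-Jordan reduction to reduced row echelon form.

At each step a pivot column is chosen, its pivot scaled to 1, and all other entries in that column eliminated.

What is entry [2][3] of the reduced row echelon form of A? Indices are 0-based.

M[2][3] = 5/6

[1] R0 /= 3  ⇒  (1, 1/3, 1, 0)
     R2 -= 2·R0  ⇒  (0, 4/3, -4, -3)
[2] R1 /= -2  ⇒  (0, 1, -3/2, -1)
     R0 -= 1/3·R1  ⇒  (1, 0, 3/2, 1/3)
     R2 -= 4/3·R1  ⇒  (0, 0, -2, -5/3)
[3] R2 /= -2  ⇒  (0, 0, 1, 5/6)
     R0 -= 3/2·R2  ⇒  (1, 0, 0, -11/12)
     R1 -= -3/2·R2  ⇒  (0, 1, 0, 1/4)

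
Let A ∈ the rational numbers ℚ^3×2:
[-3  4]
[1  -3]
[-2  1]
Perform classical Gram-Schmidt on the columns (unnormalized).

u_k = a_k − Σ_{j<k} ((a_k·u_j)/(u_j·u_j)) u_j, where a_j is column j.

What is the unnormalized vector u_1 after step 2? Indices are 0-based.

Step 1: u_0 = a_0 = (-3, 1, -2).
Step 2: u_1 = a_1 − (-17/14)·u_0 = (5/14, -25/14, -10/7).

u_1 = (5/14, -25/14, -10/7)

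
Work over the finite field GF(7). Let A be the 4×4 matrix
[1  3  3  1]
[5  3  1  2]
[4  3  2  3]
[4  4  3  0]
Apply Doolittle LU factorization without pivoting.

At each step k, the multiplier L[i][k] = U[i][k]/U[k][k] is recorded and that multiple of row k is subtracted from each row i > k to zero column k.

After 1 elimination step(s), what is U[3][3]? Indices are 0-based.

U[3][3] = 3

k=0: U[0][0]=1
  eliminate (1,0): mult=5, new row 1: (0, 2, 0, 4); set L[1][0]=5
  eliminate (2,0): mult=4, new row 2: (0, 5, 4, 6); set L[2][0]=4
  eliminate (3,0): mult=4, new row 3: (0, 6, 5, 3); set L[3][0]=4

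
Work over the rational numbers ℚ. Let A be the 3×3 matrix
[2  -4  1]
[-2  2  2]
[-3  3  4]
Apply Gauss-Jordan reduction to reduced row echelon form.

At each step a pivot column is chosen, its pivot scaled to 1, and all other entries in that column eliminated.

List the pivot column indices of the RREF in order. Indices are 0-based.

pivot columns: 0, 1, 2

pivot(0,0)=2: scale R0 → (1, -2, 1/2)
  clear (1,0): R1 −= (-2)R0 → (0, -2, 3)
  clear (2,0): R2 −= (-3)R0 → (0, -3, 11/2)
pivot(1,1)=-2: scale R1 → (0, 1, -3/2)
  clear (0,1): R0 −= (-2)R1 → (1, 0, -5/2)
  clear (2,1): R2 −= (-3)R1 → (0, 0, 1)
pivot(2,2)=1: scale R2 → (0, 0, 1)
  clear (0,2): R0 −= (-5/2)R2 → (1, 0, 0)
  clear (1,2): R1 −= (-3/2)R2 → (0, 1, 0)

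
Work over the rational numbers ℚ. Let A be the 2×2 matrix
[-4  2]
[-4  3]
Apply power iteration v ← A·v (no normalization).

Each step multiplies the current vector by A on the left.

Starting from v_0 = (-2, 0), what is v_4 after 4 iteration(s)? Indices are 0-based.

v_0 = (-2, 0).
v_1 = A·v_0 = (8, 8).
v_2 = A·v_1 = (-16, -8).
v_3 = A·v_2 = (48, 40).
v_4 = A·v_3 = (-112, -72).

v_4 = (-112, -72)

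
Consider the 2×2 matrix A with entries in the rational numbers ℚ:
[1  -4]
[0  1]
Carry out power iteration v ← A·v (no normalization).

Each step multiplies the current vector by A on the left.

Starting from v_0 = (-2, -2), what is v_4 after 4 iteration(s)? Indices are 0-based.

v_4 = (30, -2)

v_0 = (-2, -2).
v_1 = A·v_0 = (6, -2).
v_2 = A·v_1 = (14, -2).
v_3 = A·v_2 = (22, -2).
v_4 = A·v_3 = (30, -2).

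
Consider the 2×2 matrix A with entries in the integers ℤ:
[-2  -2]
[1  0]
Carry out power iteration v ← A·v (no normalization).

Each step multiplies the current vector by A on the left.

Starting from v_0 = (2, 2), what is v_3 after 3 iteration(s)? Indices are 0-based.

v_0 = (2, 2).
v_1 = A·v_0 = (-8, 2).
v_2 = A·v_1 = (12, -8).
v_3 = A·v_2 = (-8, 12).

v_3 = (-8, 12)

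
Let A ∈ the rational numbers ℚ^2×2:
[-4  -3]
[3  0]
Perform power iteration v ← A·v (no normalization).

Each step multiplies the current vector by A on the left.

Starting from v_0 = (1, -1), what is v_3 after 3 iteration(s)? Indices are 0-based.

v_0 = (1, -1).
v_1 = A·v_0 = (-1, 3).
v_2 = A·v_1 = (-5, -3).
v_3 = A·v_2 = (29, -15).

v_3 = (29, -15)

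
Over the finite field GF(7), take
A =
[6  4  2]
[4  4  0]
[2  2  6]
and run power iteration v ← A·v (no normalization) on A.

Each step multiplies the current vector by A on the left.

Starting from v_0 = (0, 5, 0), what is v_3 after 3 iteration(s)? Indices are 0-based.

v_0 = (0, 5, 0).
v_1 = A·v_0 = (6, 6, 3).
v_2 = A·v_1 = (3, 6, 0).
v_3 = A·v_2 = (0, 1, 4).

v_3 = (0, 1, 4)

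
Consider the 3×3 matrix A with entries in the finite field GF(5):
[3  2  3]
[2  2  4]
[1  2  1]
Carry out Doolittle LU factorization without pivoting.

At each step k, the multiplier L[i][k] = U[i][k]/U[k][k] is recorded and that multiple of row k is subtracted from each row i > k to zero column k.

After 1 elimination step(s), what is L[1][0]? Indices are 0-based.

L[1][0] = 4

Step 1: pivot at (0,0) is 3.
  row1 ← row1 − (4)·row0  ⇒  L[1][0]=4, U row1=(0, 4, 2)
  row2 ← row2 − (2)·row0  ⇒  L[2][0]=2, U row2=(0, 3, 0)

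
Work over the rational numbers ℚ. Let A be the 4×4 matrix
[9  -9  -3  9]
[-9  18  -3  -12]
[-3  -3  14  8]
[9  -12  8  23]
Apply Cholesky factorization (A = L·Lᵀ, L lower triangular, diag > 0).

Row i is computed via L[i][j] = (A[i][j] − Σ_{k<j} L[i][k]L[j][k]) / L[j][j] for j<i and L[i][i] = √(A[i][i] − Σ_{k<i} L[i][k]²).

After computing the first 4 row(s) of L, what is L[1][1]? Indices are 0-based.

Step 1: L[0][0] = √(9) = 3.
  L[1][0] = (-9) / L[0][0] = -3.
Step 2: L[1][1] = √(9) = 3.
  L[2][0] = (-3) / L[0][0] = -1.
  L[2][1] = (-6) / L[1][1] = -2.
Step 3: L[2][2] = √(9) = 3.
  L[3][0] = (9) / L[0][0] = 3.
  L[3][1] = (-3) / L[1][1] = -1.
  L[3][2] = (9) / L[2][2] = 3.
Step 4: L[3][3] = √(4) = 2.

L[1][1] = 3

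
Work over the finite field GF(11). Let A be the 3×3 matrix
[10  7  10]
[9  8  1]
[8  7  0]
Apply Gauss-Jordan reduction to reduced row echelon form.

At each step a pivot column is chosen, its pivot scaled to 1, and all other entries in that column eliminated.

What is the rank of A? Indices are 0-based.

rank = 3

[1] R0 /= 10  ⇒  (1, 4, 1)
     R1 -= 9·R0  ⇒  (0, 5, 3)
     R2 -= 8·R0  ⇒  (0, 8, 3)
[2] R1 /= 5  ⇒  (0, 1, 5)
     R0 -= 4·R1  ⇒  (1, 0, 3)
     R2 -= 8·R1  ⇒  (0, 0, 7)
[3] R2 /= 7  ⇒  (0, 0, 1)
     R0 -= 3·R2  ⇒  (1, 0, 0)
     R1 -= 5·R2  ⇒  (0, 1, 0)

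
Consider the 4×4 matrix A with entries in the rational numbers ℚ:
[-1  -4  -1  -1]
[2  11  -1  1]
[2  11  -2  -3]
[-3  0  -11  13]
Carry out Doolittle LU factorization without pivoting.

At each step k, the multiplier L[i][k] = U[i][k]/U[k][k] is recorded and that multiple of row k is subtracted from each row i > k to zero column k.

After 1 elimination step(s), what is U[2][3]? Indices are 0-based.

k=0: U[0][0]=-1
  eliminate (1,0): mult=-2, new row 1: (0, 3, -3, -1); set L[1][0]=-2
  eliminate (2,0): mult=-2, new row 2: (0, 3, -4, -5); set L[2][0]=-2
  eliminate (3,0): mult=3, new row 3: (0, 12, -8, 16); set L[3][0]=3

U[2][3] = -5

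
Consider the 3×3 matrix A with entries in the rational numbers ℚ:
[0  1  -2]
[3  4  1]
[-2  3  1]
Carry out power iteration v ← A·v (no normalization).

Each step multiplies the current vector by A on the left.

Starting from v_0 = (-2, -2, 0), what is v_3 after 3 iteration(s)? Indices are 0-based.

v_3 = (16, -326, -212)

v_0 = (-2, -2, 0).
v_1 = A·v_0 = (-2, -14, -2).
v_2 = A·v_1 = (-10, -64, -40).
v_3 = A·v_2 = (16, -326, -212).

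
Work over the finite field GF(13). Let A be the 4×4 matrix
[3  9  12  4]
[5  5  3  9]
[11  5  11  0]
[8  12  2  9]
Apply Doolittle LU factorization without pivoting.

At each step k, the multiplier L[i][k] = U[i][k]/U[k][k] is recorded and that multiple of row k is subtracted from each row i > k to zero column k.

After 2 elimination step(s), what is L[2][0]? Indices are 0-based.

k=0: U[0][0]=3
  eliminate (1,0): mult=6, new row 1: (0, 3, 9, 11); set L[1][0]=6
  eliminate (2,0): mult=8, new row 2: (0, 11, 6, 7); set L[2][0]=8
  eliminate (3,0): mult=7, new row 3: (0, 1, 9, 7); set L[3][0]=7
k=1: U[1][1]=3
  eliminate (2,1): mult=8, new row 2: (0, 0, 12, 10); set L[2][1]=8
  eliminate (3,1): mult=9, new row 3: (0, 0, 6, 12); set L[3][1]=9

L[2][0] = 8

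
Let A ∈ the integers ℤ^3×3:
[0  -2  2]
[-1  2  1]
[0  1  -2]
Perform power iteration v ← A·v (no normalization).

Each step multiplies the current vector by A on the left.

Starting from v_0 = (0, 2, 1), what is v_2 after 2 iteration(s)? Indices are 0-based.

v_2 = (-10, 12, 5)

v_0 = (0, 2, 1).
v_1 = A·v_0 = (-2, 5, 0).
v_2 = A·v_1 = (-10, 12, 5).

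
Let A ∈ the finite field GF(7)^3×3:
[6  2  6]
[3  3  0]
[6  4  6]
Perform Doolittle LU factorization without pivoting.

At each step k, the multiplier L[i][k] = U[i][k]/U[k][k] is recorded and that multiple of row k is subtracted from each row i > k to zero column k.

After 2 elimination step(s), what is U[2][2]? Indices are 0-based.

[col 0] pivot 6
  R1 -= 4*R0 → (0, 2, 4)  (L[1][0] := 4)
  R2 -= 1*R0 → (0, 2, 0)  (L[2][0] := 1)
[col 1] pivot 2
  R2 -= 1*R1 → (0, 0, 3)  (L[2][1] := 1)

U[2][2] = 3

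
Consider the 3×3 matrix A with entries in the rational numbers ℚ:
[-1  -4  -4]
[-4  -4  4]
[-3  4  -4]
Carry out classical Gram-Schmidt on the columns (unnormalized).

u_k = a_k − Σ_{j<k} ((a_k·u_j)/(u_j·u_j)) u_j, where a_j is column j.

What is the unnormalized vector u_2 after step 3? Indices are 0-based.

u_2 = (-196/37, 112/37, -84/37)

Step 1: u_0 = a_0 = (-1, -4, -3).
Step 2: u_1 = a_1 − (4/13)·u_0 = (-48/13, -36/13, 64/13).
Step 3: u_2 = a_2 − (0)·u_0 − (-13/37)·u_1 = (-196/37, 112/37, -84/37).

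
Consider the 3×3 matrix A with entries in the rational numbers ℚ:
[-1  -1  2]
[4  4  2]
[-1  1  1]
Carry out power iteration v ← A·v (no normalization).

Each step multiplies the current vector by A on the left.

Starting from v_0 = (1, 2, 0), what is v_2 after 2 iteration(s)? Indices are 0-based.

v_0 = (1, 2, 0).
v_1 = A·v_0 = (-3, 12, 1).
v_2 = A·v_1 = (-7, 38, 16).

v_2 = (-7, 38, 16)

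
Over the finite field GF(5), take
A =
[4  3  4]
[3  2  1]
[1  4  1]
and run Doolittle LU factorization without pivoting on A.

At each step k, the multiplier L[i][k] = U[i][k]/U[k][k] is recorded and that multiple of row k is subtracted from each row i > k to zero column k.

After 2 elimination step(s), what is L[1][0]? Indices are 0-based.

Step 1: pivot at (0,0) is 4.
  row1 ← row1 − (2)·row0  ⇒  L[1][0]=2, U row1=(0, 1, 3)
  row2 ← row2 − (4)·row0  ⇒  L[2][0]=4, U row2=(0, 2, 0)
Step 2: pivot at (1,1) is 1.
  row2 ← row2 − (2)·row1  ⇒  L[2][1]=2, U row2=(0, 0, 4)

L[1][0] = 2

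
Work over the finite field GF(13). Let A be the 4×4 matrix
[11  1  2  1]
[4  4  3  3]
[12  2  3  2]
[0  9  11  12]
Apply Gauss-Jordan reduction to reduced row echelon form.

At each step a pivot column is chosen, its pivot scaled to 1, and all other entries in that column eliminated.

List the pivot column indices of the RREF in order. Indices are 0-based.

pivot(0,0)=11: scale R0 → (1, 6, 12, 6)
  clear (1,0): R1 −= (4)R0 → (0, 6, 7, 5)
  clear (2,0): R2 −= (12)R0 → (0, 8, 2, 8)
pivot(1,1)=6: scale R1 → (0, 1, 12, 3)
  clear (0,1): R0 −= (6)R1 → (1, 0, 5, 1)
  clear (2,1): R2 −= (8)R1 → (0, 0, 10, 10)
  clear (3,1): R3 −= (9)R1 → (0, 0, 7, 11)
pivot(2,2)=10: scale R2 → (0, 0, 1, 1)
  clear (0,2): R0 −= (5)R2 → (1, 0, 0, 9)
  clear (1,2): R1 −= (12)R2 → (0, 1, 0, 4)
  clear (3,2): R3 −= (7)R2 → (0, 0, 0, 4)
pivot(3,3)=4: scale R3 → (0, 0, 0, 1)
  clear (0,3): R0 −= (9)R3 → (1, 0, 0, 0)
  clear (1,3): R1 −= (4)R3 → (0, 1, 0, 0)
  clear (2,3): R2 −= (1)R3 → (0, 0, 1, 0)

pivot columns: 0, 1, 2, 3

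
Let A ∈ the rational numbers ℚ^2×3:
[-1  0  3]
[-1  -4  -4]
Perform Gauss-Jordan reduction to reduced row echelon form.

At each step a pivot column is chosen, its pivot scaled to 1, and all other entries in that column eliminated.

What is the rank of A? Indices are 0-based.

rank = 2

[1] R0 /= -1  ⇒  (1, 0, -3)
     R1 -= -1·R0  ⇒  (0, -4, -7)
[2] R1 /= -4  ⇒  (0, 1, 7/4)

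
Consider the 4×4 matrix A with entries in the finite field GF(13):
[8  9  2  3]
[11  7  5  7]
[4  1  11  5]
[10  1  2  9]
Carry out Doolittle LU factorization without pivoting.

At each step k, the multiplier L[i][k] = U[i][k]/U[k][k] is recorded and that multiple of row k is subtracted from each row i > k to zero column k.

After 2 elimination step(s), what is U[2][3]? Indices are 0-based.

U[2][3] = 11

k=0: U[0][0]=8
  eliminate (1,0): mult=3, new row 1: (0, 6, 12, 11); set L[1][0]=3
  eliminate (2,0): mult=7, new row 2: (0, 3, 10, 10); set L[2][0]=7
  eliminate (3,0): mult=11, new row 3: (0, 6, 6, 2); set L[3][0]=11
k=1: U[1][1]=6
  eliminate (2,1): mult=7, new row 2: (0, 0, 4, 11); set L[2][1]=7
  eliminate (3,1): mult=1, new row 3: (0, 0, 7, 4); set L[3][1]=1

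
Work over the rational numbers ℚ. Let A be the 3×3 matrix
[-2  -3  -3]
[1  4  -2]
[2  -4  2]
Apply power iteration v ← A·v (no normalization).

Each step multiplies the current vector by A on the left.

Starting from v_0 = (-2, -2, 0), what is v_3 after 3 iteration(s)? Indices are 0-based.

v_0 = (-2, -2, 0).
v_1 = A·v_0 = (10, -10, 4).
v_2 = A·v_1 = (-2, -38, 68).
v_3 = A·v_2 = (-86, -290, 284).

v_3 = (-86, -290, 284)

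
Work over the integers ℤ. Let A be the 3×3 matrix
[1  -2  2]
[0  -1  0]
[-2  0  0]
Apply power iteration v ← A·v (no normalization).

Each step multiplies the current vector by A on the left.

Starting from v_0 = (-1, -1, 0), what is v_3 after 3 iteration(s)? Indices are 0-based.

v_0 = (-1, -1, 0).
v_1 = A·v_0 = (1, 1, 2).
v_2 = A·v_1 = (3, -1, -2).
v_3 = A·v_2 = (1, 1, -6).

v_3 = (1, 1, -6)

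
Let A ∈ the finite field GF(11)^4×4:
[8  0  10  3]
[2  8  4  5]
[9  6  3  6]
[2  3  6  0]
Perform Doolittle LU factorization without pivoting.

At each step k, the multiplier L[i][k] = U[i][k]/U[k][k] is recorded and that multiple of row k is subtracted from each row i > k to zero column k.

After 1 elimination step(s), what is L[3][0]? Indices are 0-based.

[col 0] pivot 8
  R1 -= 3*R0 → (0, 8, 7, 7)  (L[1][0] := 3)
  R2 -= 8*R0 → (0, 6, 0, 4)  (L[2][0] := 8)
  R3 -= 3*R0 → (0, 3, 9, 2)  (L[3][0] := 3)

L[3][0] = 3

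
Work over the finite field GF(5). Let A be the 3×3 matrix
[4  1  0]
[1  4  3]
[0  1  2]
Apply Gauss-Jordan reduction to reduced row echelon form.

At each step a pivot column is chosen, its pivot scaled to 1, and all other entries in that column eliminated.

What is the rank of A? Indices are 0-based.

step 1: normalize row 0 (÷4) = (1, 4, 0)
  row 1: subtract 1×row0 = (0, 0, 3)
step 2: exchange rows 1,2
step 2: normalize row 1 (÷1) = (0, 1, 2)
  row 0: subtract 4×row1 = (1, 0, 2)
step 3: normalize row 2 (÷3) = (0, 0, 1)
  row 0: subtract 2×row2 = (1, 0, 0)
  row 1: subtract 2×row2 = (0, 1, 0)

rank = 3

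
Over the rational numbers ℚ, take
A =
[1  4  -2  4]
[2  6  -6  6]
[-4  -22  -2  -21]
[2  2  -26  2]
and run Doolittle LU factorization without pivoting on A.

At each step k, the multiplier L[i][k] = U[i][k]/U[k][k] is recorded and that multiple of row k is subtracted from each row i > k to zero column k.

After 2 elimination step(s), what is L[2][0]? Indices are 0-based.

L[2][0] = -4

Step 1: pivot at (0,0) is 1.
  row1 ← row1 − (2)·row0  ⇒  L[1][0]=2, U row1=(0, -2, -2, -2)
  row2 ← row2 − (-4)·row0  ⇒  L[2][0]=-4, U row2=(0, -6, -10, -5)
  row3 ← row3 − (2)·row0  ⇒  L[3][0]=2, U row3=(0, -6, -22, -6)
Step 2: pivot at (1,1) is -2.
  row2 ← row2 − (3)·row1  ⇒  L[2][1]=3, U row2=(0, 0, -4, 1)
  row3 ← row3 − (3)·row1  ⇒  L[3][1]=3, U row3=(0, 0, -16, 0)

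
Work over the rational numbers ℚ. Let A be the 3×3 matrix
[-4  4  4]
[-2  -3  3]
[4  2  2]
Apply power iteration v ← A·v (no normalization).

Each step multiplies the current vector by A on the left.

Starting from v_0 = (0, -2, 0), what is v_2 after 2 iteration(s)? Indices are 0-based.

v_2 = (40, -14, -28)

v_0 = (0, -2, 0).
v_1 = A·v_0 = (-8, 6, -4).
v_2 = A·v_1 = (40, -14, -28).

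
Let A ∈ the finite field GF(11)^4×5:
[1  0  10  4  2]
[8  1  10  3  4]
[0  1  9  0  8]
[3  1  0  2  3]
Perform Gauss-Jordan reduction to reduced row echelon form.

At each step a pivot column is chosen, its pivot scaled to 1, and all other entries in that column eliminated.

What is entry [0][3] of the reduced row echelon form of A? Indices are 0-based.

M[0][3] = 2

[1] R0 /= 1  ⇒  (1, 0, 10, 4, 2)
     R1 -= 8·R0  ⇒  (0, 1, 7, 4, 10)
     R3 -= 3·R0  ⇒  (0, 1, 3, 1, 8)
[2] R1 /= 1  ⇒  (0, 1, 7, 4, 10)
     R2 -= 1·R1  ⇒  (0, 0, 2, 7, 9)
     R3 -= 1·R1  ⇒  (0, 0, 7, 8, 9)
[3] R2 /= 2  ⇒  (0, 0, 1, 9, 10)
     R0 -= 10·R2  ⇒  (1, 0, 0, 2, 1)
     R1 -= 7·R2  ⇒  (0, 1, 0, 7, 6)
     R3 -= 7·R2  ⇒  (0, 0, 0, 0, 5)
column 3 empty below row 3
[4] R3 /= 5  ⇒  (0, 0, 0, 0, 1)
     R0 -= 1·R3  ⇒  (1, 0, 0, 2, 0)
     R1 -= 6·R3  ⇒  (0, 1, 0, 7, 0)
     R2 -= 10·R3  ⇒  (0, 0, 1, 9, 0)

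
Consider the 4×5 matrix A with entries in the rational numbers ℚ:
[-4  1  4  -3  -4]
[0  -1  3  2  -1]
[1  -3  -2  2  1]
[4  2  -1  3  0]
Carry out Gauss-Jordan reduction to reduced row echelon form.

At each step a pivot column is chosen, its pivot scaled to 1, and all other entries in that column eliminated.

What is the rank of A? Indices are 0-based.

step 1: normalize row 0 (÷-4) = (1, -1/4, -1, 3/4, 1)
  row 2: subtract 1×row0 = (0, -11/4, -1, 5/4, 0)
  row 3: subtract 4×row0 = (0, 3, 3, 0, -4)
step 2: normalize row 1 (÷-1) = (0, 1, -3, -2, 1)
  row 0: subtract -1/4×row1 = (1, 0, -7/4, 1/4, 5/4)
  row 2: subtract -11/4×row1 = (0, 0, -37/4, -17/4, 11/4)
  row 3: subtract 3×row1 = (0, 0, 12, 6, -7)
step 3: normalize row 2 (÷-37/4) = (0, 0, 1, 17/37, -11/37)
  row 0: subtract -7/4×row2 = (1, 0, 0, 39/37, 27/37)
  row 1: subtract -3×row2 = (0, 1, 0, -23/37, 4/37)
  row 3: subtract 12×row2 = (0, 0, 0, 18/37, -127/37)
step 4: normalize row 3 (÷18/37) = (0, 0, 0, 1, -127/18)
  row 0: subtract 39/37×row3 = (1, 0, 0, 0, 49/6)
  row 1: subtract -23/37×row3 = (0, 1, 0, 0, -77/18)
  row 2: subtract 17/37×row3 = (0, 0, 1, 0, 53/18)

rank = 4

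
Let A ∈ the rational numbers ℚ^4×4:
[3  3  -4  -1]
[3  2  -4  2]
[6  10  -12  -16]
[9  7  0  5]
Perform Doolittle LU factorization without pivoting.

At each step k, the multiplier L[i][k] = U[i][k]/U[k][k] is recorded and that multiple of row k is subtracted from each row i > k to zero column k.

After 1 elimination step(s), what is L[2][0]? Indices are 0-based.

k=0: U[0][0]=3
  eliminate (1,0): mult=1, new row 1: (0, -1, 0, 3); set L[1][0]=1
  eliminate (2,0): mult=2, new row 2: (0, 4, -4, -14); set L[2][0]=2
  eliminate (3,0): mult=3, new row 3: (0, -2, 12, 8); set L[3][0]=3

L[2][0] = 2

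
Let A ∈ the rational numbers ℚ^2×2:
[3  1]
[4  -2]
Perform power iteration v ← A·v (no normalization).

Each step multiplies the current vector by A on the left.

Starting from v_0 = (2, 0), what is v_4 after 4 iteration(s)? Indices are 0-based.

v_0 = (2, 0).
v_1 = A·v_0 = (6, 8).
v_2 = A·v_1 = (26, 8).
v_3 = A·v_2 = (86, 88).
v_4 = A·v_3 = (346, 168).

v_4 = (346, 168)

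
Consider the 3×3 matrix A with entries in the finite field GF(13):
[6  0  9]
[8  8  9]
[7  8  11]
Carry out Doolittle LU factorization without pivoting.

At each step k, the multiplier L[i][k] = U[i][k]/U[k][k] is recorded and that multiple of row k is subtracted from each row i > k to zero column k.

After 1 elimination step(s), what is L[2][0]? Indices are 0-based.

k=0: U[0][0]=6
  eliminate (1,0): mult=10, new row 1: (0, 8, 10); set L[1][0]=10
  eliminate (2,0): mult=12, new row 2: (0, 8, 7); set L[2][0]=12

L[2][0] = 12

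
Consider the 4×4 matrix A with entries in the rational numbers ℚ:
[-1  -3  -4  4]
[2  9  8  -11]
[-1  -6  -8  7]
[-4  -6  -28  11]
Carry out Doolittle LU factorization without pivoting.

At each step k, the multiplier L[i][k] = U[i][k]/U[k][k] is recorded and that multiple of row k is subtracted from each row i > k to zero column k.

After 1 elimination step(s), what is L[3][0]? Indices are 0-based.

L[3][0] = 4

k=0: U[0][0]=-1
  eliminate (1,0): mult=-2, new row 1: (0, 3, 0, -3); set L[1][0]=-2
  eliminate (2,0): mult=1, new row 2: (0, -3, -4, 3); set L[2][0]=1
  eliminate (3,0): mult=4, new row 3: (0, 6, -12, -5); set L[3][0]=4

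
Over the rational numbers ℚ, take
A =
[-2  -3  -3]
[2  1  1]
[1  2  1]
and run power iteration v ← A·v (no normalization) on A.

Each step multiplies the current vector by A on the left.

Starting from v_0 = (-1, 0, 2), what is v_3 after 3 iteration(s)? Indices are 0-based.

v_0 = (-1, 0, 2).
v_1 = A·v_0 = (-4, 0, 1).
v_2 = A·v_1 = (5, -7, -3).
v_3 = A·v_2 = (20, 0, -12).

v_3 = (20, 0, -12)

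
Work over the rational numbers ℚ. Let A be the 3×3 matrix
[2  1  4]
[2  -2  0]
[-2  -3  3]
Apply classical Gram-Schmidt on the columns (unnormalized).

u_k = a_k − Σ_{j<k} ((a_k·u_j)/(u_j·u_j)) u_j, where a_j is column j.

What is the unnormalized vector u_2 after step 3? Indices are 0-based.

u_2 = (145/38, -29/19, 87/38)

Step 1: u_0 = a_0 = (2, 2, -2).
Step 2: u_1 = a_1 − (1/3)·u_0 = (1/3, -8/3, -7/3).
Step 3: u_2 = a_2 − (1/6)·u_0 − (-17/38)·u_1 = (145/38, -29/19, 87/38).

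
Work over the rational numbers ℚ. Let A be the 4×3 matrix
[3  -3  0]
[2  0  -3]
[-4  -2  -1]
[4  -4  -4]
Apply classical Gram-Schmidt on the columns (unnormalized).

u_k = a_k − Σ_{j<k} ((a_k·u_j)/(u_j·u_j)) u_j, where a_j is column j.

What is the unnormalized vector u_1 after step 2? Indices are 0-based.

u_1 = (-28/15, 34/45, -158/45, -112/45)

Step 1: u_0 = a_0 = (3, 2, -4, 4).
Step 2: u_1 = a_1 − (-17/45)·u_0 = (-28/15, 34/45, -158/45, -112/45).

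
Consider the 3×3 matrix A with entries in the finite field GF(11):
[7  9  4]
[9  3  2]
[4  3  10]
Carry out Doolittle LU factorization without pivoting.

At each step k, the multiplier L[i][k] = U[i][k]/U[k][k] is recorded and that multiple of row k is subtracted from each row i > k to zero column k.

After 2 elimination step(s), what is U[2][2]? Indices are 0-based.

U[2][2] = 3

Step 1: pivot at (0,0) is 7.
  row1 ← row1 − (6)·row0  ⇒  L[1][0]=6, U row1=(0, 4, 0)
  row2 ← row2 − (10)·row0  ⇒  L[2][0]=10, U row2=(0, 1, 3)
Step 2: pivot at (1,1) is 4.
  row2 ← row2 − (3)·row1  ⇒  L[2][1]=3, U row2=(0, 0, 3)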